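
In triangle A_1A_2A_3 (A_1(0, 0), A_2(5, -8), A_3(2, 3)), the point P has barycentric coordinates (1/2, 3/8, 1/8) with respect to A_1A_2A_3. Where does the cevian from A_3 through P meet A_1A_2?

(15/7, -24/7)

Line A_3P meets A_1A_2 where the A_3-coordinate vanishes; zeroing P's A_3-weight and renormalizing leaves A_1, A_2-weights 1/2 : 3/8 → (4/7, 3/7).
So Q = (4/7)·A_1 + (3/7)·A_2 = (15/7, -24/7).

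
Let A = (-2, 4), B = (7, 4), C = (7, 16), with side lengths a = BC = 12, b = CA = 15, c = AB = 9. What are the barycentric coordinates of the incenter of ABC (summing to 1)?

The incenter has barycentric coordinates proportional to the opposite side lengths: (12 : 15 : 9).
Normalizing by 12+15+9 = 36 gives (1/3, 5/12, 1/4).

(1/3, 5/12, 1/4)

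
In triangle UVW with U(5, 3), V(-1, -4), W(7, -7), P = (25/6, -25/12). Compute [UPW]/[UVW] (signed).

[UVW] = ½·(5·(-4−(-7)) + (-1)·(-7−3) + 7·(3−(-4))) = ½·(15 + 10 + 49) = 37.
[UPW] = ½·(5·(-25/12−(-7)) + (25/6)·(-7−3) + 7·(3−(-25/12))) = ½·(295/12 − 125/3 + 427/12) = 37/4, so the ratio is (37/4)/37 = 1/4.

1/4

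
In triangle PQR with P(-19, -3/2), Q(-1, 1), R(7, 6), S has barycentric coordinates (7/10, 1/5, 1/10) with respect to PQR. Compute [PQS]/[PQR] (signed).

The signed ratio [PQS]/[PQR] equals the barycentric coordinate of S at vertex R, which is 1/10.

1/10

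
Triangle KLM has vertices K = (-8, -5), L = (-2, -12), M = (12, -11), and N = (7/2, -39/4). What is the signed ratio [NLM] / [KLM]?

[KLM] = ½·((-8)·(-12−(-11)) + (-2)·(-11−(-5)) + 12·(-5−(-12))) = ½·(8 + 12 + 84) = 52.
[NLM] = ½·((7/2)·(-12−(-11)) + (-2)·(-11−(-39/4)) + 12·(-39/4−(-12))) = ½·(-7/2 + 5/2 + 27) = 13, so the ratio is 13/52 = 1/4.

1/4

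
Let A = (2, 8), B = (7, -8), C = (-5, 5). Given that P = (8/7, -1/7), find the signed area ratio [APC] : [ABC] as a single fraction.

3/7

[ABC] = ½·(2·(-8−5) + 7·(5−8) + (-5)·(8−(-8))) = ½·(-26 − 21 − 80) = -127/2.
[APC] = ½·(2·(-1/7−5) + (8/7)·(5−8) + (-5)·(8−(-1/7))) = ½·(-72/7 − 24/7 − 285/7) = -381/14, so the ratio is (-381/14)/(-127/2) = 3/7.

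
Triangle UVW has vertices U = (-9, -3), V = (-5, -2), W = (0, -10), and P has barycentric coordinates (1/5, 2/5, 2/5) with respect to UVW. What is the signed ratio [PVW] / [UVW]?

The signed ratio [PVW]/[UVW] equals the barycentric coordinate of P at vertex U, which is 1/5.

1/5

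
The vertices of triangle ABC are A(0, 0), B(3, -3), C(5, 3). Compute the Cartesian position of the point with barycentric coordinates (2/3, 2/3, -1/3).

P = (2/3)·A + (2/3)·B + (-1/3)·C.
x-coordinate: (2/3)·0 + (2/3)·3 + (-1/3)·5 = 1/3.
y-coordinate: (2/3)·0 + (2/3)·(-3) + (-1/3)·3 = -3.

(1/3, -3)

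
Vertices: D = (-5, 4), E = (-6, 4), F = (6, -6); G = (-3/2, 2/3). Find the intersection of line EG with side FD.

Barycentric coordinates of G with respect to DEF: (1/2, 1/6, 1/3).
On side FD the E-coordinate is zero; dropping G's E-weight 1/6 and renormalizing the remaining 1/3 : 1/2 gives weights 2/5, 3/5 on F, D.
H = (2/5)·(6, -6) + (3/5)·(-5, 4) = (-3/5, 0).

(-3/5, 0)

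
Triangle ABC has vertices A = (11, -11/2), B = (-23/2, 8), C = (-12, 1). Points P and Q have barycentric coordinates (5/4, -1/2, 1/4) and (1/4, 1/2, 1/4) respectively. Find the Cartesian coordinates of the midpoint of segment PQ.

Barycentric coordinates of the midpoint are the average: (3/4, 0, 1/4).
Converting: (3/4)·A + 0·B + (1/4)·C = (21/4, -31/8).

(21/4, -31/8)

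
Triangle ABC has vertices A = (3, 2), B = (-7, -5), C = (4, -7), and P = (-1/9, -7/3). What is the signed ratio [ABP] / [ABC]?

2/9

[ABC] = ½·(3·(-5−(-7)) + (-7)·(-7−2) + 4·(2−(-5))) = ½·(6 + 63 + 28) = 97/2.
[ABP] = ½·(3·(-5−(-7/3)) + (-7)·(-7/3−2) + (-1/9)·(2−(-5))) = ½·(-8 + 91/3 − 7/9) = 97/9, so the ratio is (97/9)/(97/2) = 2/9.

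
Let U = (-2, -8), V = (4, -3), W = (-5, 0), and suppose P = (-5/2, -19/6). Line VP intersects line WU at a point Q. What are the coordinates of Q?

(-19/5, -16/5)

Barycentric coordinates of P with respect to UVW: (1/3, 1/6, 1/2).
On side WU the V-coordinate is zero; dropping P's V-weight 1/6 and renormalizing the remaining 1/2 : 1/3 gives weights 3/5, 2/5 on W, U.
Q = (3/5)·(-5, 0) + (2/5)·(-2, -8) = (-19/5, -16/5).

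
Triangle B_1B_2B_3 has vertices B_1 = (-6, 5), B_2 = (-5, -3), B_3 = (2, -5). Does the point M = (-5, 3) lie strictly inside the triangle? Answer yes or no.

Barycentric coordinates of M: (7/9, 1/9, 1/9).
The three coordinates are positive, positive, positive; a point is interior exactly when all three are positive.

yes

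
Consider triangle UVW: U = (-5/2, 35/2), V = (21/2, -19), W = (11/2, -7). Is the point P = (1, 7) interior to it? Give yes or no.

yes

Barycentric coordinates of P: (32/53, 7/106, 35/106).
The three coordinates are positive, positive, positive; a point is interior exactly when all three are positive.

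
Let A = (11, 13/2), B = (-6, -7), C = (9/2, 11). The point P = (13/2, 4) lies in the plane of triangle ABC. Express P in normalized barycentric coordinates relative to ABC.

(2/3, 2/9, 1/9)

Signed area of the reference triangle: [ABC] = ½·(11·(-7−11) + (-6)·(11−(13/2)) + (9/2)·(13/2−(-7))) = ½·(-198 − 27 + 243/4) = -657/8.
[PBC] = ½·((13/2)·(-7−11) + (-6)·(11−4) + (9/2)·(4−(-7))) = ½·(-117 − 42 + 99/2) = -219/4, so the A-coordinate is (-219/4)/(-657/8) = 2/3.
[APC] = ½·(11·(4−11) + (13/2)·(11−(13/2)) + (9/2)·(13/2−4)) = ½·(-77 + 117/4 + 45/4) = -73/4, so the B-coordinate is 2/9.
[ABP] = ½·(11·(-7−4) + (-6)·(4−(13/2)) + (13/2)·(13/2−(-7))) = ½·(-121 + 15 + 351/4) = -73/8, so the C-coordinate is 1/9.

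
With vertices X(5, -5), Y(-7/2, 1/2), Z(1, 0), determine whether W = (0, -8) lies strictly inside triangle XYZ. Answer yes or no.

no

Barycentric coordinates of W: (73/41, 74/41, -106/41).
The three coordinates are positive, positive, negative; a point is interior exactly when all three are positive.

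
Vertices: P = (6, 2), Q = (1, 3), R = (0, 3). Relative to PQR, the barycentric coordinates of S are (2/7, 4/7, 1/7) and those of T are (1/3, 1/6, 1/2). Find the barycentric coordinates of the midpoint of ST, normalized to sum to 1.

(13/42, 31/84, 9/28)

Since both coordinate triples sum to 1, the midpoint's barycentrics are the componentwise average.
(2/7+1/3)/2 = 13/42; similarly 31/84 and 9/28.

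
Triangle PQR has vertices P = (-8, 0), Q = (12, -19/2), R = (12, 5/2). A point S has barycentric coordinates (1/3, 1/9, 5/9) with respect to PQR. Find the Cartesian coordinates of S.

(16/3, 1/3)

S = (1/3)·P + (1/9)·Q + (5/9)·R.
x-coordinate: (1/3)·(-8) + (1/9)·12 + (5/9)·12 = 16/3.
y-coordinate: (1/3)·0 + (1/9)·(-19/2) + (5/9)·(5/2) = 1/3.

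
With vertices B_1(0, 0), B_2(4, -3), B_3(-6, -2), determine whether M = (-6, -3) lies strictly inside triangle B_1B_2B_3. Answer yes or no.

Barycentric coordinates of M: (-5/13, 3/13, 15/13).
The three coordinates are negative, positive, positive; a point is interior exactly when all three are positive.

no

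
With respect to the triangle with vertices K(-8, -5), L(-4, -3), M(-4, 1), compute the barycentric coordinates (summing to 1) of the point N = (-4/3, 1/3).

Signed area of the reference triangle: [KLM] = ½·((-8)·(-3−1) + (-4)·(1−(-5)) + (-4)·(-5−(-3))) = ½·(32 − 24 + 8) = 8.
[NLM] = ½·((-4/3)·(-3−1) + (-4)·(1−(1/3)) + (-4)·(1/3−(-3))) = ½·(16/3 − 8/3 − 40/3) = -16/3, so the K-coordinate is (-16/3)/8 = -2/3.
[KNM] = ½·((-8)·(1/3−1) + (-4/3)·(1−(-5)) + (-4)·(-5−(1/3))) = ½·(16/3 − 8 + 64/3) = 28/3, so the L-coordinate is 7/6.
[KLN] = ½·((-8)·(-3−(1/3)) + (-4)·(1/3−(-5)) + (-4/3)·(-5−(-3))) = ½·(80/3 − 64/3 + 8/3) = 4, so the M-coordinate is 1/2.
Check: -2/3 + 7/6 + 1/2 = 1.

(-2/3, 7/6, 1/2)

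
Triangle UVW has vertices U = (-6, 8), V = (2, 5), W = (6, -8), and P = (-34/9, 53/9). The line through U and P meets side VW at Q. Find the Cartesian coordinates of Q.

(4, -3/2)

Barycentric coordinates of P with respect to UVW: (7/9, 1/9, 1/9).
On side VW the U-coordinate is zero; dropping P's U-weight 7/9 and renormalizing the remaining 1/9 : 1/9 gives weights 1/2, 1/2 on V, W.
Q = (1/2)·(2, 5) + (1/2)·(6, -8) = (4, -3/2).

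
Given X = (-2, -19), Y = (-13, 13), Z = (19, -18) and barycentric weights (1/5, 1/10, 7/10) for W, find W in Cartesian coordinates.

(58/5, -151/10)

W = (1/5)·X + (1/10)·Y + (7/10)·Z.
x-coordinate: (1/5)·(-2) + (1/10)·(-13) + (7/10)·19 = 58/5.
y-coordinate: (1/5)·(-19) + (1/10)·13 + (7/10)·(-18) = -151/10.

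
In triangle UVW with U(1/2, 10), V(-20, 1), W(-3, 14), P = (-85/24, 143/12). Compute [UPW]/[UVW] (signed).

1/12

[UVW] = ½·((1/2)·(1−14) + (-20)·(14−10) + (-3)·(10−1)) = ½·(-13/2 − 80 − 27) = -227/4.
[UPW] = ½·((1/2)·(143/12−14) + (-85/24)·(14−10) + (-3)·(10−(143/12))) = ½·(-25/24 − 85/6 + 23/4) = -227/48, so the ratio is (-227/48)/(-227/4) = 1/12.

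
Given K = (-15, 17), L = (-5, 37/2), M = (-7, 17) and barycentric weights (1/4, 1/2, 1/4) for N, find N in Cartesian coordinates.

N = (1/4)·K + (1/2)·L + (1/4)·M.
x-coordinate: (1/4)·(-15) + (1/2)·(-5) + (1/4)·(-7) = -8.
y-coordinate: (1/4)·17 + (1/2)·(37/2) + (1/4)·17 = 71/4.

(-8, 71/4)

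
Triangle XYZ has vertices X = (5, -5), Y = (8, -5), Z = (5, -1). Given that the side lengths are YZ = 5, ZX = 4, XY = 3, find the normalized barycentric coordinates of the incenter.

(5/12, 1/3, 1/4)

The incenter has barycentric coordinates proportional to the opposite side lengths: (5 : 4 : 3).
Normalizing by 5+4+3 = 12 gives (5/12, 1/3, 1/4).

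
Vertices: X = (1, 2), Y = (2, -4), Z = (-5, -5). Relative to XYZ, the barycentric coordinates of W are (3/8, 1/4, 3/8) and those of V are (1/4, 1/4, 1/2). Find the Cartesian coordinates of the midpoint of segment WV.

(-11/8, -41/16)

Barycentric coordinates of the midpoint are the average: (5/16, 1/4, 7/16).
Converting: (5/16)·X + (1/4)·Y + (7/16)·Z = (-11/8, -41/16).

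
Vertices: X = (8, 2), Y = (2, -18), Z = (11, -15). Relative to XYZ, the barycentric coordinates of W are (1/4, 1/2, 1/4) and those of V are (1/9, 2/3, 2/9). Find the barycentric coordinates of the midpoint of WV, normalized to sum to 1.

Since both coordinate triples sum to 1, the midpoint's barycentrics are the componentwise average.
(1/4+1/9)/2 = 13/72; similarly 7/12 and 17/72.

(13/72, 7/12, 17/72)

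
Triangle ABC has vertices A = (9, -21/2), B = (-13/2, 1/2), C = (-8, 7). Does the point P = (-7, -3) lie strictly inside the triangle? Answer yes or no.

Barycentric coordinates of P: (-34/337, 610/337, -239/337).
The three coordinates are negative, positive, negative; a point is interior exactly when all three are positive.

no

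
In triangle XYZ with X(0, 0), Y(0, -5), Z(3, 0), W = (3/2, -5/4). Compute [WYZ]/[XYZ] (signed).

[XYZ] = ½·(0·(-5−0) + 0·(0−0) + 3·(0−(-5))) = ½·(0 + 0 + 15) = 15/2.
[WYZ] = ½·((3/2)·(-5−0) + 0·(0−(-5/4)) + 3·(-5/4−(-5))) = ½·(-15/2 + 0 + 45/4) = 15/8, so the ratio is (15/8)/(15/2) = 1/4.

1/4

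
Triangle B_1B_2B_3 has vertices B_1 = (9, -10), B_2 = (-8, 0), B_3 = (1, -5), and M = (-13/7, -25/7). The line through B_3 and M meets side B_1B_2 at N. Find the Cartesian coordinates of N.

Barycentric coordinates of M with respect to B_1B_2B_3: (2/7, 4/7, 1/7).
On side B_1B_2 the B_3-coordinate is zero; dropping M's B_3-weight 1/7 and renormalizing the remaining 2/7 : 4/7 gives weights 1/3, 2/3 on B_1, B_2.
N = (1/3)·(9, -10) + (2/3)·(-8, 0) = (-7/3, -10/3).

(-7/3, -10/3)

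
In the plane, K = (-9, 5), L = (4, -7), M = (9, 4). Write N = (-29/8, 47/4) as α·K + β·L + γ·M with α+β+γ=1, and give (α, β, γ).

Signed area of the reference triangle: [KLM] = ½·((-9)·(-7−4) + 4·(4−5) + 9·(5−(-7))) = ½·(99 − 4 + 108) = 203/2.
[NLM] = ½·((-29/8)·(-7−4) + 4·(4−(47/4)) + 9·(47/4−(-7))) = ½·(319/8 − 31 + 675/4) = 1421/16, so the K-coordinate is (1421/16)/(203/2) = 7/8.
[KNM] = ½·((-9)·(47/4−4) + (-29/8)·(4−5) + 9·(5−(47/4))) = ½·(-279/4 + 29/8 − 243/4) = -1015/16, so the L-coordinate is -5/8.
[KLN] = ½·((-9)·(-7−(47/4)) + 4·(47/4−5) + (-29/8)·(5−(-7))) = ½·(675/4 + 27 − 87/2) = 609/8, so the M-coordinate is 3/4.
Check: 7/8 − 5/8 + 3/4 = 1.

(7/8, -5/8, 3/4)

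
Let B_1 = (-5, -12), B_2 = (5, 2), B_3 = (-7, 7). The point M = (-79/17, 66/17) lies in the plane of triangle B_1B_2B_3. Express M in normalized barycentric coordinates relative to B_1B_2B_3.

Signed area of the reference triangle: [B_1B_2B_3] = ½·((-5)·(2−7) + 5·(7−(-12)) + (-7)·(-12−2)) = ½·(25 + 95 + 98) = 109.
[MB_2B_3] = ½·((-79/17)·(2−7) + 5·(7−(66/17)) + (-7)·(66/17−2)) = ½·(395/17 + 265/17 − 224/17) = 218/17, so the B_1-coordinate is (218/17)/109 = 2/17.
[B_1MB_3] = ½·((-5)·(66/17−7) + (-79/17)·(7−(-12)) + (-7)·(-12−(66/17))) = ½·(265/17 − 1501/17 + 1890/17) = 327/17, so the B_2-coordinate is 3/17.
[B_1B_2M] = ½·((-5)·(2−(66/17)) + 5·(66/17−(-12)) + (-79/17)·(-12−2)) = ½·(160/17 + 1350/17 + 1106/17) = 1308/17, so the B_3-coordinate is 12/17.

(2/17, 3/17, 12/17)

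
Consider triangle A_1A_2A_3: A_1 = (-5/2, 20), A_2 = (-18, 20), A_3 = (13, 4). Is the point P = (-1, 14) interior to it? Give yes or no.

yes

Barycentric coordinates of P: (43/124, 69/248, 3/8).
The three coordinates are positive, positive, positive; a point is interior exactly when all three are positive.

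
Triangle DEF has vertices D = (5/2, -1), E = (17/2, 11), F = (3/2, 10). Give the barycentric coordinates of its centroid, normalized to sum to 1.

The centroid is the average of the vertices, so each weight is 1/3.

(1/3, 1/3, 1/3)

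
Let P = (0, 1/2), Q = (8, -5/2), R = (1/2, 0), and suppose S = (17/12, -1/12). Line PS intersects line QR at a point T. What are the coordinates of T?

(17/4, -5/4)

Barycentric coordinates of S with respect to PQR: (2/3, 1/6, 1/6).
On side QR the P-coordinate is zero; dropping S's P-weight 2/3 and renormalizing the remaining 1/6 : 1/6 gives weights 1/2, 1/2 on Q, R.
T = (1/2)·(8, -5/2) + (1/2)·(1/2, 0) = (17/4, -5/4).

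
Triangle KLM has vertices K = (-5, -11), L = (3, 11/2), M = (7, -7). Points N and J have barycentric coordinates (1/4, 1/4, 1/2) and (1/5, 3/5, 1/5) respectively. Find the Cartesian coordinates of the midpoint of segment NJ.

Barycentric coordinates of the midpoint are the average: (9/40, 17/40, 7/20).
Converting: (9/40)·K + (17/40)·L + (7/20)·M = (13/5, -207/80).

(13/5, -207/80)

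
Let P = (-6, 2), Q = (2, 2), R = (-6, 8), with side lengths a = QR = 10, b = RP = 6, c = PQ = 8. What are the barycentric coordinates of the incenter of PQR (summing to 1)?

The incenter has barycentric coordinates proportional to the opposite side lengths: (10 : 6 : 8).
Normalizing by 10+6+8 = 24 gives (5/12, 1/4, 1/3).

(5/12, 1/4, 1/3)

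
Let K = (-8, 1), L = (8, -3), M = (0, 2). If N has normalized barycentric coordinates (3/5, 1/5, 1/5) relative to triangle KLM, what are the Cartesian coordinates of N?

(-16/5, 2/5)

N = (3/5)·K + (1/5)·L + (1/5)·M.
x-coordinate: (3/5)·(-8) + (1/5)·8 + (1/5)·0 = -16/5.
y-coordinate: (3/5)·1 + (1/5)·(-3) + (1/5)·2 = 2/5.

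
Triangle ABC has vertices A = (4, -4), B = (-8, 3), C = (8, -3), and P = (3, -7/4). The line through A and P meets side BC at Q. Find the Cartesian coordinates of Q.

(8/3, -1)

Barycentric coordinates of P with respect to ABC: (1/4, 1/4, 1/2).
On side BC the A-coordinate is zero; dropping P's A-weight 1/4 and renormalizing the remaining 1/4 : 1/2 gives weights 1/3, 2/3 on B, C.
Q = (1/3)·(-8, 3) + (2/3)·(8, -3) = (8/3, -1).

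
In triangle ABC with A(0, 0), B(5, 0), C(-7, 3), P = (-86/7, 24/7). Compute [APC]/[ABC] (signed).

-6/7

[ABC] = ½·(0·(0−3) + 5·(3−0) + (-7)·(0−0)) = ½·(0 + 15 + 0) = 15/2.
[APC] = ½·(0·(24/7−3) + (-86/7)·(3−0) + (-7)·(0−(24/7))) = ½·(0 − 258/7 + 24) = -45/7, so the ratio is (-45/7)/(15/2) = -6/7.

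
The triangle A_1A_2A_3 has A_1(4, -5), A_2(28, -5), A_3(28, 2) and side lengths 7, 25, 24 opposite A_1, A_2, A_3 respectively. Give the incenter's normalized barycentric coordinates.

The incenter has barycentric coordinates proportional to the opposite side lengths: (7 : 25 : 24).
Normalizing by 7+25+24 = 56 gives (1/8, 25/56, 3/7).

(1/8, 25/56, 3/7)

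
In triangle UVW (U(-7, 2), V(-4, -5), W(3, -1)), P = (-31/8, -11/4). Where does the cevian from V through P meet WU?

Barycentric coordinates of P with respect to UVW: (1/4, 5/8, 1/8).
On side WU the V-coordinate is zero; dropping P's V-weight 5/8 and renormalizing the remaining 1/8 : 1/4 gives weights 1/3, 2/3 on W, U.
Q = (1/3)·(3, -1) + (2/3)·(-7, 2) = (-11/3, 1).

(-11/3, 1)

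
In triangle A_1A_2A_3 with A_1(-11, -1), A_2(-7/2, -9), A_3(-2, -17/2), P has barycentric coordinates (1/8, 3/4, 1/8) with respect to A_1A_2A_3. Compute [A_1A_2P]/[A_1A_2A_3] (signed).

1/8

The signed ratio [A_1A_2P]/[A_1A_2A_3] equals the barycentric coordinate of P at vertex A_3, which is 1/8.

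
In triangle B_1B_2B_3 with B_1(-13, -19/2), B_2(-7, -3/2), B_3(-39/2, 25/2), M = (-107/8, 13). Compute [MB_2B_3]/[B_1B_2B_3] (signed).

[B_1B_2B_3] = ½·((-13)·(-3/2−(25/2)) + (-7)·(25/2−(-19/2)) + (-39/2)·(-19/2−(-3/2))) = ½·(182 − 154 + 156) = 92.
[MB_2B_3] = ½·((-107/8)·(-3/2−(25/2)) + (-7)·(25/2−13) + (-39/2)·(13−(-3/2))) = ½·(749/4 + 7/2 − 1131/4) = -46, so the ratio is (-46)/92 = -1/2.

-1/2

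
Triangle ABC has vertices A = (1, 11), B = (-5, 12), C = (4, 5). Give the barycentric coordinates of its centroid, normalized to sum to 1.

(1/3, 1/3, 1/3)

The centroid is the average of the vertices, so each weight is 1/3.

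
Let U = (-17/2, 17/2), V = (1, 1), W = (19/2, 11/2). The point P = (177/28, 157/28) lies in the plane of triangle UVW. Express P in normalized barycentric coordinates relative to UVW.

(1/7, 1/14, 11/14)

Signed area of the reference triangle: [UVW] = ½·((-17/2)·(1−(11/2)) + 1·(11/2−(17/2)) + (19/2)·(17/2−1)) = ½·(153/4 − 3 + 285/4) = 213/4.
[PVW] = ½·((177/28)·(1−(11/2)) + 1·(11/2−(157/28)) + (19/2)·(157/28−1)) = ½·(-1593/56 − 3/28 + 2451/56) = 213/28, so the U-coordinate is (213/28)/(213/4) = 1/7.
[UPW] = ½·((-17/2)·(157/28−(11/2)) + (177/28)·(11/2−(17/2)) + (19/2)·(17/2−(157/28))) = ½·(-51/56 − 531/28 + 1539/56) = 213/56, so the V-coordinate is 1/14.
[UVP] = ½·((-17/2)·(1−(157/28)) + 1·(157/28−(17/2)) + (177/28)·(17/2−1)) = ½·(2193/56 − 81/28 + 2655/56) = 2343/56, so the W-coordinate is 11/14.
Check: 1/7 + 1/14 + 11/14 = 1.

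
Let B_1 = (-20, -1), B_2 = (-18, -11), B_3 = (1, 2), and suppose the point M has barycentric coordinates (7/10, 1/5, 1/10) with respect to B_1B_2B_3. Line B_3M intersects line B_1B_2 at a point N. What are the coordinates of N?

(-176/9, -29/9)

Line B_3M meets B_1B_2 where the B_3-coordinate vanishes; zeroing M's B_3-weight and renormalizing leaves B_1, B_2-weights 7/10 : 1/5 → (7/9, 2/9).
So N = (7/9)·B_1 + (2/9)·B_2 = (-176/9, -29/9).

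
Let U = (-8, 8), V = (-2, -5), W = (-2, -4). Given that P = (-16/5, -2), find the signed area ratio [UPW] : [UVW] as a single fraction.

[UVW] = ½·((-8)·(-5−(-4)) + (-2)·(-4−8) + (-2)·(8−(-5))) = ½·(8 + 24 − 26) = 3.
[UPW] = ½·((-8)·(-2−(-4)) + (-16/5)·(-4−8) + (-2)·(8−(-2))) = ½·(-16 + 192/5 − 20) = 6/5, so the ratio is (6/5)/3 = 2/5.

2/5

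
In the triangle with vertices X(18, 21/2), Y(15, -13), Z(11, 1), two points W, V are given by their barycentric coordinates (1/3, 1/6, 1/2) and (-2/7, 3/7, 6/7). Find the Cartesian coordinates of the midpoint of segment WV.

(173/14, -247/84)

Barycentric coordinates of the midpoint are the average: (1/42, 25/84, 19/28).
Converting: (1/42)·X + (25/84)·Y + (19/28)·Z = (173/14, -247/84).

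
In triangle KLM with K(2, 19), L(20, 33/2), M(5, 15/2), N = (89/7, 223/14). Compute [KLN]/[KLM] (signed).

[KLM] = ½·(2·(33/2−(15/2)) + 20·(15/2−19) + 5·(19−(33/2))) = ½·(18 − 230 + 25/2) = -399/4.
[KLN] = ½·(2·(33/2−(223/14)) + 20·(223/14−19) + (89/7)·(19−(33/2))) = ½·(8/7 − 430/7 + 445/14) = -57/4, so the ratio is (-57/4)/(-399/4) = 1/7.

1/7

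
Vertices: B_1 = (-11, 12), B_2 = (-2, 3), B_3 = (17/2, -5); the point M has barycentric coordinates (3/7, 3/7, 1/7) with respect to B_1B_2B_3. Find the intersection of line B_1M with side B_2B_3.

(5/8, 1)

Line B_1M meets B_2B_3 where the B_1-coordinate vanishes; zeroing M's B_1-weight and renormalizing leaves B_2, B_3-weights 3/7 : 1/7 → (3/4, 1/4).
So N = (3/4)·B_2 + (1/4)·B_3 = (5/8, 1).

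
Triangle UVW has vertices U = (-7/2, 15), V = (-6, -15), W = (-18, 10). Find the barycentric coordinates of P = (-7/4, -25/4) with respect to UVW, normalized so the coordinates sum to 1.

Signed area of the reference triangle: [UVW] = ½·((-7/2)·(-15−10) + (-6)·(10−15) + (-18)·(15−(-15))) = ½·(175/2 + 30 − 540) = -845/4.
[PVW] = ½·((-7/4)·(-15−10) + (-6)·(10−(-25/4)) + (-18)·(-25/4−(-15))) = ½·(175/4 − 195/2 − 315/2) = -845/8, so the U-coordinate is (-845/8)/(-845/4) = 1/2.
[UPW] = ½·((-7/2)·(-25/4−10) + (-7/4)·(10−15) + (-18)·(15−(-25/4))) = ½·(455/8 + 35/4 − 765/2) = -2535/16, so the V-coordinate is 3/4.
[UVP] = ½·((-7/2)·(-15−(-25/4)) + (-6)·(-25/4−15) + (-7/4)·(15−(-15))) = ½·(245/8 + 255/2 − 105/2) = 845/16, so the W-coordinate is -1/4.
Check: 1/2 + 3/4 − 1/4 = 1.

(1/2, 3/4, -1/4)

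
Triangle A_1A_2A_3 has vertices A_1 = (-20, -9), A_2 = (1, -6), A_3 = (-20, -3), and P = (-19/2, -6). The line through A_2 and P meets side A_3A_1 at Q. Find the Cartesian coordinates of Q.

(-20, -6)

Barycentric coordinates of P with respect to A_1A_2A_3: (1/4, 1/2, 1/4).
On side A_3A_1 the A_2-coordinate is zero; dropping P's A_2-weight 1/2 and renormalizing the remaining 1/4 : 1/4 gives weights 1/2, 1/2 on A_3, A_1.
Q = (1/2)·(-20, -3) + (1/2)·(-20, -9) = (-20, -6).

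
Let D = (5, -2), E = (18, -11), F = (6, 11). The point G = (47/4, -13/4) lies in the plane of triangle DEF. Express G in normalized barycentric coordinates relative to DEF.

(1/4, 1/2, 1/4)

Signed area of the reference triangle: [DEF] = ½·(5·(-11−11) + 18·(11−(-2)) + 6·(-2−(-11))) = ½·(-110 + 234 + 54) = 89.
[GEF] = ½·((47/4)·(-11−11) + 18·(11−(-13/4)) + 6·(-13/4−(-11))) = ½·(-517/2 + 513/2 + 93/2) = 89/4, so the D-coordinate is (89/4)/89 = 1/4.
[DGF] = ½·(5·(-13/4−11) + (47/4)·(11−(-2)) + 6·(-2−(-13/4))) = ½·(-285/4 + 611/4 + 15/2) = 89/2, so the E-coordinate is 1/2.
[DEG] = ½·(5·(-11−(-13/4)) + 18·(-13/4−(-2)) + (47/4)·(-2−(-11))) = ½·(-155/4 − 45/2 + 423/4) = 89/4, so the F-coordinate is 1/4.
Check: 1/4 + 1/2 + 1/4 = 1.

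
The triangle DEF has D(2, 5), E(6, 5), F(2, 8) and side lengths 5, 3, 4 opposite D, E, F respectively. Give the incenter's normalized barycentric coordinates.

(5/12, 1/4, 1/3)

The incenter has barycentric coordinates proportional to the opposite side lengths: (5 : 3 : 4).
Normalizing by 5+3+4 = 12 gives (5/12, 1/4, 1/3).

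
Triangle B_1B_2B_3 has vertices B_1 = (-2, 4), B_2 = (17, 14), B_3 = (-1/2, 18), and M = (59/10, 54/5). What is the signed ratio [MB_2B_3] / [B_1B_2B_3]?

2/5

[B_1B_2B_3] = ½·((-2)·(14−18) + 17·(18−4) + (-1/2)·(4−14)) = ½·(8 + 238 + 5) = 251/2.
[MB_2B_3] = ½·((59/10)·(14−18) + 17·(18−(54/5)) + (-1/2)·(54/5−14)) = ½·(-118/5 + 612/5 + 8/5) = 251/5, so the ratio is (251/5)/(251/2) = 2/5.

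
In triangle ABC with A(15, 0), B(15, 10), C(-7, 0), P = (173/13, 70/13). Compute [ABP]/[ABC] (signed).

[ABC] = ½·(15·(10−0) + 15·(0−0) + (-7)·(0−10)) = ½·(150 + 0 + 70) = 110.
[ABP] = ½·(15·(10−(70/13)) + 15·(70/13−0) + (173/13)·(0−10)) = ½·(900/13 + 1050/13 − 1730/13) = 110/13, so the ratio is (110/13)/110 = 1/13.

1/13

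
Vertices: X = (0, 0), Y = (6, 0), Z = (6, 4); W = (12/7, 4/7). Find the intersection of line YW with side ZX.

Barycentric coordinates of W with respect to XYZ: (5/7, 1/7, 1/7).
On side ZX the Y-coordinate is zero; dropping W's Y-weight 1/7 and renormalizing the remaining 1/7 : 5/7 gives weights 1/6, 5/6 on Z, X.
V = (1/6)·(6, 4) + (5/6)·(0, 0) = (1, 2/3).

(1, 2/3)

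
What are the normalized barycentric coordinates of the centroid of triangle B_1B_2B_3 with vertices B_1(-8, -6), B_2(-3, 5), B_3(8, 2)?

(1/3, 1/3, 1/3)

The centroid is the average of the vertices, so each weight is 1/3.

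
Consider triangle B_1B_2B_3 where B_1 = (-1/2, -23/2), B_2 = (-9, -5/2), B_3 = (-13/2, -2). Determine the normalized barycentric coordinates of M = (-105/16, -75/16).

Signed area of the reference triangle: [B_1B_2B_3] = ½·((-1/2)·(-5/2−(-2)) + (-9)·(-2−(-23/2)) + (-13/2)·(-23/2−(-5/2))) = ½·(1/4 − 171/2 + 117/2) = -107/8.
[MB_2B_3] = ½·((-105/16)·(-5/2−(-2)) + (-9)·(-2−(-75/16)) + (-13/2)·(-75/16−(-5/2))) = ½·(105/32 − 387/16 + 455/32) = -107/32, so the B_1-coordinate is (-107/32)/(-107/8) = 1/4.
[B_1MB_3] = ½·((-1/2)·(-75/16−(-2)) + (-105/16)·(-2−(-23/2)) + (-13/2)·(-23/2−(-75/16))) = ½·(43/32 − 1995/32 + 1417/32) = -535/64, so the B_2-coordinate is 5/8.
[B_1B_2M] = ½·((-1/2)·(-5/2−(-75/16)) + (-9)·(-75/16−(-23/2)) + (-105/16)·(-23/2−(-5/2))) = ½·(-35/32 − 981/16 + 945/16) = -107/64, so the B_3-coordinate is 1/8.

(1/4, 5/8, 1/8)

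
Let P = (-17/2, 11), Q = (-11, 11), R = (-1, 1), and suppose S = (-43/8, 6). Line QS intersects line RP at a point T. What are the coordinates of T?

Barycentric coordinates of S with respect to PQR: (1/4, 1/4, 1/2).
On side RP the Q-coordinate is zero; dropping S's Q-weight 1/4 and renormalizing the remaining 1/2 : 1/4 gives weights 2/3, 1/3 on R, P.
T = (2/3)·(-1, 1) + (1/3)·(-17/2, 11) = (-7/2, 13/3).

(-7/2, 13/3)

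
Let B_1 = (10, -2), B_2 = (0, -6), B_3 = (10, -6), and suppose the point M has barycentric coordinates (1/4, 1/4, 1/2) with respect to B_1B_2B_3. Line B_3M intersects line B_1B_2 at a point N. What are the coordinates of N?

Line B_3M meets B_1B_2 where the B_3-coordinate vanishes; zeroing M's B_3-weight and renormalizing leaves B_1, B_2-weights 1/4 : 1/4 → (1/2, 1/2).
So N = (1/2)·B_1 + (1/2)·B_2 = (5, -4).

(5, -4)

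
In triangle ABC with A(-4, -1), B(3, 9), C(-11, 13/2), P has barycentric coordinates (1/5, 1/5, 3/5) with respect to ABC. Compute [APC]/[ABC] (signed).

The signed ratio [APC]/[ABC] equals the barycentric coordinate of P at vertex B, which is 1/5.

1/5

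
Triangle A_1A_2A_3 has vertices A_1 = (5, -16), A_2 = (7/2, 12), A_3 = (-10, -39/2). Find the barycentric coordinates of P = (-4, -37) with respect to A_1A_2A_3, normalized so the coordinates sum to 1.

Signed area of the reference triangle: [A_1A_2A_3] = ½·(5·(12−(-39/2)) + (7/2)·(-39/2−(-16)) + (-10)·(-16−12)) = ½·(315/2 − 49/4 + 280) = 1701/8.
[PA_2A_3] = ½·((-4)·(12−(-39/2)) + (7/2)·(-39/2−(-37)) + (-10)·(-37−12)) = ½·(-126 + 245/4 + 490) = 1701/8, so the A_1-coordinate is (1701/8)/(1701/8) = 1.
[A_1PA_3] = ½·(5·(-37−(-39/2)) + (-4)·(-39/2−(-16)) + (-10)·(-16−(-37))) = ½·(-175/2 + 14 − 210) = -567/4, so the A_2-coordinate is -2/3.
[A_1A_2P] = ½·(5·(12−(-37)) + (7/2)·(-37−(-16)) + (-4)·(-16−12)) = ½·(245 − 147/2 + 112) = 567/4, so the A_3-coordinate is 2/3.
Check: 1 − 2/3 + 2/3 = 1.

(1, -2/3, 2/3)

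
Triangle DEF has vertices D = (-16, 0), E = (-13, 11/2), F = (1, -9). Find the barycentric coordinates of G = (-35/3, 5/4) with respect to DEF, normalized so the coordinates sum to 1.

(1/3, 1/2, 1/6)

Signed area of the reference triangle: [DEF] = ½·((-16)·(11/2−(-9)) + (-13)·(-9−0) + 1·(0−(11/2))) = ½·(-232 + 117 − 11/2) = -241/4.
[GEF] = ½·((-35/3)·(11/2−(-9)) + (-13)·(-9−(5/4)) + 1·(5/4−(11/2))) = ½·(-1015/6 + 533/4 − 17/4) = -241/12, so the D-coordinate is (-241/12)/(-241/4) = 1/3.
[DGF] = ½·((-16)·(5/4−(-9)) + (-35/3)·(-9−0) + 1·(0−(5/4))) = ½·(-164 + 105 − 5/4) = -241/8, so the E-coordinate is 1/2.
[DEG] = ½·((-16)·(11/2−(5/4)) + (-13)·(5/4−0) + (-35/3)·(0−(11/2))) = ½·(-68 − 65/4 + 385/6) = -241/24, so the F-coordinate is 1/6.
Check: 1/3 + 1/2 + 1/6 = 1.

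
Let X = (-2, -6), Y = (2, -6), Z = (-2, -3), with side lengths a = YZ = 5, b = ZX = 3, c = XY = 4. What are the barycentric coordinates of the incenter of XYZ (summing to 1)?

The incenter has barycentric coordinates proportional to the opposite side lengths: (5 : 3 : 4).
Normalizing by 5+3+4 = 12 gives (5/12, 1/4, 1/3).

(5/12, 1/4, 1/3)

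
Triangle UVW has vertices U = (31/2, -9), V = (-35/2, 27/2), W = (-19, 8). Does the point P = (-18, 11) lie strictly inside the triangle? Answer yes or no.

Barycentric coordinates of P: (4/861, 482/861, 125/287).
The three coordinates are positive, positive, positive; a point is interior exactly when all three are positive.

yes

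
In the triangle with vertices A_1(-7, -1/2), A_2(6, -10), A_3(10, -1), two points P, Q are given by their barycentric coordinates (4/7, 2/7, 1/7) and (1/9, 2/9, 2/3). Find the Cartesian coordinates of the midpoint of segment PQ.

(401/126, -785/252)

Barycentric coordinates of the midpoint are the average: (43/126, 16/63, 17/42).
Converting: (43/126)·A_1 + (16/63)·A_2 + (17/42)·A_3 = (401/126, -785/252).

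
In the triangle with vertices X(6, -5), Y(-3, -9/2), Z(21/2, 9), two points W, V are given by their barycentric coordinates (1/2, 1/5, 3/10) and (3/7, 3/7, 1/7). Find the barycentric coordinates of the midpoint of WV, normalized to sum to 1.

Since both coordinate triples sum to 1, the midpoint's barycentrics are the componentwise average.
(1/2+3/7)/2 = 13/28; similarly 11/35 and 31/140.

(13/28, 11/35, 31/140)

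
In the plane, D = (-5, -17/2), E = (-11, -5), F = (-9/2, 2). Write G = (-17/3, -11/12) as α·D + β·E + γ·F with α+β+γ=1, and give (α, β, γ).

Signed area of the reference triangle: [DEF] = ½·((-5)·(-5−2) + (-11)·(2−(-17/2)) + (-9/2)·(-17/2−(-5))) = ½·(35 − 231/2 + 63/4) = -259/8.
[GEF] = ½·((-17/3)·(-5−2) + (-11)·(2−(-11/12)) + (-9/2)·(-11/12−(-5))) = ½·(119/3 − 385/12 − 147/8) = -259/48, so the D-coordinate is (-259/48)/(-259/8) = 1/6.
[DGF] = ½·((-5)·(-11/12−2) + (-17/3)·(2−(-17/2)) + (-9/2)·(-17/2−(-11/12))) = ½·(175/12 − 119/2 + 273/8) = -259/48, so the E-coordinate is 1/6.
[DEG] = ½·((-5)·(-5−(-11/12)) + (-11)·(-11/12−(-17/2)) + (-17/3)·(-17/2−(-5))) = ½·(245/12 − 1001/12 + 119/6) = -259/12, so the F-coordinate is 2/3.

(1/6, 1/6, 2/3)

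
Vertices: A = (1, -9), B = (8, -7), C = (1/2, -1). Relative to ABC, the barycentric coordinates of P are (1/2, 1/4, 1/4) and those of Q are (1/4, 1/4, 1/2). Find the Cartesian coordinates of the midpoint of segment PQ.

Barycentric coordinates of the midpoint are the average: (3/8, 1/4, 3/8).
Converting: (3/8)·A + (1/4)·B + (3/8)·C = (41/16, -11/2).

(41/16, -11/2)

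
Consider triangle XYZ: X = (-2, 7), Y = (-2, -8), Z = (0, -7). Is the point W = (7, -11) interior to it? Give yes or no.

Barycentric coordinates of W: (-1/2, -3, 9/2).
The three coordinates are negative, negative, positive; a point is interior exactly when all three are positive.

no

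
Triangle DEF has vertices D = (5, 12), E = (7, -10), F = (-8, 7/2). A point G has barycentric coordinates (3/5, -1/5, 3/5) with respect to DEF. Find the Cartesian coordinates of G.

(-16/5, 113/10)

G = (3/5)·D + (-1/5)·E + (3/5)·F.
x-coordinate: (3/5)·5 + (-1/5)·7 + (3/5)·(-8) = -16/5.
y-coordinate: (3/5)·12 + (-1/5)·(-10) + (3/5)·(7/2) = 113/10.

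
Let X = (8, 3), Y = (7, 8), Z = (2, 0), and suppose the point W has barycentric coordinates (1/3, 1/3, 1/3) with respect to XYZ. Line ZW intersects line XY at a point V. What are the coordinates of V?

(15/2, 11/2)

Line ZW meets XY where the Z-coordinate vanishes; zeroing W's Z-weight and renormalizing leaves X, Y-weights 1/3 : 1/3 → (1/2, 1/2).
So V = (1/2)·X + (1/2)·Y = (15/2, 11/2).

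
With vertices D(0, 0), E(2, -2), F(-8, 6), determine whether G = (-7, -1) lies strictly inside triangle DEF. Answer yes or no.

no

Barycentric coordinates of G: (-31/2, 25/2, 4).
The three coordinates are negative, positive, positive; a point is interior exactly when all three are positive.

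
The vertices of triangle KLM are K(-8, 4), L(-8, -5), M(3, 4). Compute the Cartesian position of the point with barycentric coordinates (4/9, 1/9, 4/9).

(-28/9, 3)

N = (4/9)·K + (1/9)·L + (4/9)·M.
x-coordinate: (4/9)·(-8) + (1/9)·(-8) + (4/9)·3 = -28/9.
y-coordinate: (4/9)·4 + (1/9)·(-5) + (4/9)·4 = 3.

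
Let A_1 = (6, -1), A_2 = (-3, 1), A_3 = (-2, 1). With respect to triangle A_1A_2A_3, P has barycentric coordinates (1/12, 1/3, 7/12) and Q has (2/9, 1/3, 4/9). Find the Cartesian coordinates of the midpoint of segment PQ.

Barycentric coordinates of the midpoint are the average: (11/72, 1/3, 37/72).
Converting: (11/72)·A_1 + (1/3)·A_2 + (37/72)·A_3 = (-10/9, 25/36).

(-10/9, 25/36)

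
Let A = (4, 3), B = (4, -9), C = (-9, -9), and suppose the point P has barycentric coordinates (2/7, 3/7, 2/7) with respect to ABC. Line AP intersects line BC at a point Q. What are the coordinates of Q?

Line AP meets BC where the A-coordinate vanishes; zeroing P's A-weight and renormalizing leaves B, C-weights 3/7 : 2/7 → (3/5, 2/5).
So Q = (3/5)·B + (2/5)·C = (-6/5, -9).

(-6/5, -9)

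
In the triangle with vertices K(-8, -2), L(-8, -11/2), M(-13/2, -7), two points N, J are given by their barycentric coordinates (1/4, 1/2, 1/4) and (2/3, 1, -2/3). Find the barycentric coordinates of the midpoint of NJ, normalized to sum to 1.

(11/24, 3/4, -5/24)

Since both coordinate triples sum to 1, the midpoint's barycentrics are the componentwise average.
(1/4+2/3)/2 = 11/24; similarly 3/4 and -5/24.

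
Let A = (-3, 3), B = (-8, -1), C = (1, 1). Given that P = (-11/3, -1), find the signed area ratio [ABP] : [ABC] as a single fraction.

[ABC] = ½·((-3)·(-1−1) + (-8)·(1−3) + 1·(3−(-1))) = ½·(6 + 16 + 4) = 13.
[ABP] = ½·((-3)·(-1−(-1)) + (-8)·(-1−3) + (-11/3)·(3−(-1))) = ½·(0 + 32 − 44/3) = 26/3, so the ratio is (26/3)/13 = 2/3.

2/3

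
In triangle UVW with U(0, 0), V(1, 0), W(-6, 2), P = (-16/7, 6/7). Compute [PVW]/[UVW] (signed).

[UVW] = ½·(0·(0−2) + 1·(2−0) + (-6)·(0−0)) = ½·(0 + 2 + 0) = 1.
[PVW] = ½·((-16/7)·(0−2) + 1·(2−(6/7)) + (-6)·(6/7−0)) = ½·(32/7 + 8/7 − 36/7) = 2/7, so the ratio is (2/7)/1 = 2/7.

2/7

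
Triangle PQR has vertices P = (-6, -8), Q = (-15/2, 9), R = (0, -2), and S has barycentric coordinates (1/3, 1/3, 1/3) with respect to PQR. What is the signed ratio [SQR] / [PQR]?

The signed ratio [SQR]/[PQR] equals the barycentric coordinate of S at vertex P, which is 1/3.

1/3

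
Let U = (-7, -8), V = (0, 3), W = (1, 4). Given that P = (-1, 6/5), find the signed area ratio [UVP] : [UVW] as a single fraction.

2/5

[UVW] = ½·((-7)·(3−4) + 0·(4−(-8)) + 1·(-8−3)) = ½·(7 + 0 − 11) = -2.
[UVP] = ½·((-7)·(3−(6/5)) + 0·(6/5−(-8)) + (-1)·(-8−3)) = ½·(-63/5 + 0 + 11) = -4/5, so the ratio is (-4/5)/(-2) = 2/5.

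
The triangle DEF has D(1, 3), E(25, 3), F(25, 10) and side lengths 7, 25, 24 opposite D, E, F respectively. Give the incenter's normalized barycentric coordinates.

(1/8, 25/56, 3/7)

The incenter has barycentric coordinates proportional to the opposite side lengths: (7 : 25 : 24).
Normalizing by 7+25+24 = 56 gives (1/8, 25/56, 3/7).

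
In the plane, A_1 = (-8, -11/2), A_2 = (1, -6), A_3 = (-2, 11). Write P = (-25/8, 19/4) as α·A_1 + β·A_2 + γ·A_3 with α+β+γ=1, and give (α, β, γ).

(1/4, 1/8, 5/8)

Signed area of the reference triangle: [A_1A_2A_3] = ½·((-8)·(-6−11) + 1·(11−(-11/2)) + (-2)·(-11/2−(-6))) = ½·(136 + 33/2 − 1) = 303/4.
[PA_2A_3] = ½·((-25/8)·(-6−11) + 1·(11−(19/4)) + (-2)·(19/4−(-6))) = ½·(425/8 + 25/4 − 43/2) = 303/16, so the A_1-coordinate is (303/16)/(303/4) = 1/4.
[A_1PA_3] = ½·((-8)·(19/4−11) + (-25/8)·(11−(-11/2)) + (-2)·(-11/2−(19/4))) = ½·(50 − 825/16 + 41/2) = 303/32, so the A_2-coordinate is 1/8.
[A_1A_2P] = ½·((-8)·(-6−(19/4)) + 1·(19/4−(-11/2)) + (-25/8)·(-11/2−(-6))) = ½·(86 + 41/4 − 25/16) = 1515/32, so the A_3-coordinate is 5/8.
Check: 1/4 + 1/8 + 5/8 = 1.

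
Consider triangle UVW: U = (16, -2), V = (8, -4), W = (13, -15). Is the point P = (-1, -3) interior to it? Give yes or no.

Barycentric coordinates of P: (-47/49, 109/49, -13/49).
The three coordinates are negative, positive, negative; a point is interior exactly when all three are positive.

no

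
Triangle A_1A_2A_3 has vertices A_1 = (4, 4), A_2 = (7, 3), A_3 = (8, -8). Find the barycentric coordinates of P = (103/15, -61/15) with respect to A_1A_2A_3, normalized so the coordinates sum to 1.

Signed area of the reference triangle: [A_1A_2A_3] = ½·(4·(3−(-8)) + 7·(-8−4) + 8·(4−3)) = ½·(44 − 84 + 8) = -16.
[PA_2A_3] = ½·((103/15)·(3−(-8)) + 7·(-8−(-61/15)) + 8·(-61/15−3)) = ½·(1133/15 − 413/15 − 848/15) = -64/15, so the A_1-coordinate is (-64/15)/(-16) = 4/15.
[A_1PA_3] = ½·(4·(-61/15−(-8)) + (103/15)·(-8−4) + 8·(4−(-61/15))) = ½·(236/15 − 412/5 + 968/15) = -16/15, so the A_2-coordinate is 1/15.
[A_1A_2P] = ½·(4·(3−(-61/15)) + 7·(-61/15−4) + (103/15)·(4−3)) = ½·(424/15 − 847/15 + 103/15) = -32/3, so the A_3-coordinate is 2/3.
Check: 4/15 + 1/15 + 2/3 = 1.

(4/15, 1/15, 2/3)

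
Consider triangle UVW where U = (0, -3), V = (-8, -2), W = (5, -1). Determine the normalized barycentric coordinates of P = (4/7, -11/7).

Signed area of the reference triangle: [UVW] = ½·(0·(-2−(-1)) + (-8)·(-1−(-3)) + 5·(-3−(-2))) = ½·(0 − 16 − 5) = -21/2.
[PVW] = ½·((4/7)·(-2−(-1)) + (-8)·(-1−(-11/7)) + 5·(-11/7−(-2))) = ½·(-4/7 − 32/7 + 15/7) = -3/2, so the U-coordinate is (-3/2)/(-21/2) = 1/7.
[UPW] = ½·(0·(-11/7−(-1)) + (4/7)·(-1−(-3)) + 5·(-3−(-11/7))) = ½·(0 + 8/7 − 50/7) = -3, so the V-coordinate is 2/7.
[UVP] = ½·(0·(-2−(-11/7)) + (-8)·(-11/7−(-3)) + (4/7)·(-3−(-2))) = ½·(0 − 80/7 − 4/7) = -6, so the W-coordinate is 4/7.

(1/7, 2/7, 4/7)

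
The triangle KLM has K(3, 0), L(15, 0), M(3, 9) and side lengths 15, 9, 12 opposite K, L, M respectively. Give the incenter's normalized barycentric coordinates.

(5/12, 1/4, 1/3)

The incenter has barycentric coordinates proportional to the opposite side lengths: (15 : 9 : 12).
Normalizing by 15+9+12 = 36 gives (5/12, 1/4, 1/3).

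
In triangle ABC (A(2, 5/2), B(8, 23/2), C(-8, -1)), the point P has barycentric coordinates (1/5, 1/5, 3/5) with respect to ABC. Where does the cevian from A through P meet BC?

(-4, 17/8)

Line AP meets BC where the A-coordinate vanishes; zeroing P's A-weight and renormalizing leaves B, C-weights 1/5 : 3/5 → (1/4, 3/4).
So Q = (1/4)·B + (3/4)·C = (-4, 17/8).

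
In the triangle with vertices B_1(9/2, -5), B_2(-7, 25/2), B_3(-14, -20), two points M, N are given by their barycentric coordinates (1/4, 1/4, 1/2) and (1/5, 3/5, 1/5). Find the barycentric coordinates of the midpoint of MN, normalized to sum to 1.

(9/40, 17/40, 7/20)

Since both coordinate triples sum to 1, the midpoint's barycentrics are the componentwise average.
(1/4+1/5)/2 = 9/40; similarly 17/40 and 7/20.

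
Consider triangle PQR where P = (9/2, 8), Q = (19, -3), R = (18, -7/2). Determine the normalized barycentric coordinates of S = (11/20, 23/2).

Signed area of the reference triangle: [PQR] = ½·((9/2)·(-3−(-7/2)) + 19·(-7/2−8) + 18·(8−(-3))) = ½·(9/4 − 437/2 + 198) = -73/8.
[SQR] = ½·((11/20)·(-3−(-7/2)) + 19·(-7/2−(23/2)) + 18·(23/2−(-3))) = ½·(11/40 − 285 + 261) = -949/80, so the P-coordinate is (-949/80)/(-73/8) = 13/10.
[PSR] = ½·((9/2)·(23/2−(-7/2)) + (11/20)·(-7/2−8) + 18·(8−(23/2))) = ½·(135/2 − 253/40 − 63) = -73/80, so the Q-coordinate is 1/10.
[PQS] = ½·((9/2)·(-3−(23/2)) + 19·(23/2−8) + (11/20)·(8−(-3))) = ½·(-261/4 + 133/2 + 121/20) = 73/20, so the R-coordinate is -2/5.

(13/10, 1/10, -2/5)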